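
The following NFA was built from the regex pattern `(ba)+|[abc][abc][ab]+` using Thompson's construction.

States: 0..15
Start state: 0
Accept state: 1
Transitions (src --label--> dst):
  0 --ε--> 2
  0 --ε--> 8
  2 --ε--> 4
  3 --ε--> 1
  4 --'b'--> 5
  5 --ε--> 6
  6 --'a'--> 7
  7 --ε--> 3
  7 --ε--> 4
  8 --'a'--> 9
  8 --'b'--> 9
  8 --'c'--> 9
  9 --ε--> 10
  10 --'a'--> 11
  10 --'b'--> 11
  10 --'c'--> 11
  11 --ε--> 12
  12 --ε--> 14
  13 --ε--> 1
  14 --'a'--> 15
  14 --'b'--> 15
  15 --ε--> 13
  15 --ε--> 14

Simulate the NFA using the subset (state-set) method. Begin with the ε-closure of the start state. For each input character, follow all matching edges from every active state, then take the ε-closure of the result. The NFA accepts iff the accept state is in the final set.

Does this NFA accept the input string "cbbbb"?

Answer: ACCEPT

Trace:
initial (ε-close {0}): {0,2,4,8}
'c' @ 1: {9,10}
'b' @ 2: {11,12,14}
'b' @ 3: {1,13,14,15}  ✓accept
'b' @ 4: {1,13,14,15}  ✓accept
'b' @ 5: {1,13,14,15}  ✓accept
after full input: {1,13,14,15}  (accept=1 in)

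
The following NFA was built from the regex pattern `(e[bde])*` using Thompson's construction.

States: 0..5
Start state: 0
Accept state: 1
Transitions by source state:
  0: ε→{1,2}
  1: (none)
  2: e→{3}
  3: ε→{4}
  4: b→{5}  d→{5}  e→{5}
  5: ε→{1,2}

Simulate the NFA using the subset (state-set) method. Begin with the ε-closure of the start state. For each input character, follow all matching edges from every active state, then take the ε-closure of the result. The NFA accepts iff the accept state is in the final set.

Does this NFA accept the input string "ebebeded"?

initial (ε-close {0}): {0,1,2}
'e' @ 1: {3,4}
'b' @ 2: {1,2,5}  (accept∈set)
'e' @ 3: {3,4}
'b' @ 4: {1,2,5}  (accept∈set)
'e' @ 5: {3,4}
'd' @ 6: {1,2,5}  (accept∈set)
'e' @ 7: {3,4}
'd' @ 8: {1,2,5}  (accept∈set)
final: {1,2,5}; accept 1 in set

Answer: ACCEPT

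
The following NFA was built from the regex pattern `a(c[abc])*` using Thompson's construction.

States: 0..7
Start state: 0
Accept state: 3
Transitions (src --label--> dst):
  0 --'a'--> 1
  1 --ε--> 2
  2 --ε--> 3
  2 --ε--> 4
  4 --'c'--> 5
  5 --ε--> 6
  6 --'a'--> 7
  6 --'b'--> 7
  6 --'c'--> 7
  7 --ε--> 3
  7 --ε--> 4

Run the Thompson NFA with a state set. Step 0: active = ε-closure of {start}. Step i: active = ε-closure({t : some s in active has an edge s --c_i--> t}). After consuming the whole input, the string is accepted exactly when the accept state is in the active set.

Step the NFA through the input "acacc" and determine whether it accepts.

Answer: ACCEPT

Derivation:
S₀ = ε-closure({0}) = {0}
'a' @ 1: {1,2,3,4}  ✓accept
'c' @ 2: {5,6}
'a' @ 3: {3,4,7}  ✓accept
'c' @ 4: {5,6}
'c' @ 5: {3,4,7}  ✓accept
end set {3,4,7} — state 3 in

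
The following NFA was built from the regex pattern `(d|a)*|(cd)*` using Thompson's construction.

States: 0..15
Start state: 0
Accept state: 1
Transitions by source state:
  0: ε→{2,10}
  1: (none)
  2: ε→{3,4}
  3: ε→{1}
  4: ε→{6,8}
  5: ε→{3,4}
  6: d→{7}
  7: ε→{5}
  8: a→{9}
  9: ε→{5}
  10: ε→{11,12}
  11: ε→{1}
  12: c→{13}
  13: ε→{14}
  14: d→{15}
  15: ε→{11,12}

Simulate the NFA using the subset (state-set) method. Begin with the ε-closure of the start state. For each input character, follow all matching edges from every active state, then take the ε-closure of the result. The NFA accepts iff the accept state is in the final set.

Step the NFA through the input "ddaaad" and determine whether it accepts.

S₀ = ε-closure({0}) = {0,1,2,3,4,6,8,10,11,12}
'd' @ 1: {1,3,4,5,6,7,8}  [accepting]
'd' @ 2: {1,3,4,5,6,7,8}  [accepting]
'a' @ 3: {1,3,4,5,6,8,9}  [accepting]
'a' @ 4: {1,3,4,5,6,8,9}  [accepting]
'a' @ 5: {1,3,4,5,6,8,9}  [accepting]
'd' @ 6: {1,3,4,5,6,7,8}  [accepting]
end set {1,3,4,5,6,7,8} — state 1 in

Answer: ACCEPT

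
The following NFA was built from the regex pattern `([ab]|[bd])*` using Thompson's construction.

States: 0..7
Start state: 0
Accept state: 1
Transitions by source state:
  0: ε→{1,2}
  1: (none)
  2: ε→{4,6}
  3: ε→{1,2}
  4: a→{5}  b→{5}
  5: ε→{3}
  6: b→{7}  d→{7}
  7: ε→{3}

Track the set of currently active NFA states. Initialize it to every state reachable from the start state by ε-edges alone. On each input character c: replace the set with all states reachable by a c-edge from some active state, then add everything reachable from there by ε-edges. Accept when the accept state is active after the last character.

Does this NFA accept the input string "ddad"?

start: ε-closure({0}) = {0,1,2,4,6}
'd' @ 1: {1,2,3,4,6,7}  ✓accept
'd' @ 2: {1,2,3,4,6,7}  ✓accept
'a' @ 3: {1,2,3,4,5,6}  ✓accept
'd' @ 4: {1,2,3,4,6,7}  ✓accept
after full input: {1,2,3,4,6,7}  (accept=1 in)

Answer: ACCEPT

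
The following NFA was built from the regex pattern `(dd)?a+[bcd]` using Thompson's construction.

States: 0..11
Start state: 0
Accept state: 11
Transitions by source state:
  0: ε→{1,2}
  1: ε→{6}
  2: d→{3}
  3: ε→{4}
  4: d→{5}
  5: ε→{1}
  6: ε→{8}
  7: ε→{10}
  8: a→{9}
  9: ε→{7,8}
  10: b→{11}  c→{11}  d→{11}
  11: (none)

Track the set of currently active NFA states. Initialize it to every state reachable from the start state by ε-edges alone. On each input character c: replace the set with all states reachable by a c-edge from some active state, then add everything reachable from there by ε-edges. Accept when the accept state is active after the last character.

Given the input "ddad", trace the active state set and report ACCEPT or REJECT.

Answer: ACCEPT

Steps:
start: ε-closure({0}) = {0,1,2,6,8}
'd' @ 1: {3,4}
'd' @ 2: {1,5,6,8}
'a' @ 3: {7,8,9,10}
'd' @ 4: {11}  [accepting]
after full input: {11}  (accept=11 in)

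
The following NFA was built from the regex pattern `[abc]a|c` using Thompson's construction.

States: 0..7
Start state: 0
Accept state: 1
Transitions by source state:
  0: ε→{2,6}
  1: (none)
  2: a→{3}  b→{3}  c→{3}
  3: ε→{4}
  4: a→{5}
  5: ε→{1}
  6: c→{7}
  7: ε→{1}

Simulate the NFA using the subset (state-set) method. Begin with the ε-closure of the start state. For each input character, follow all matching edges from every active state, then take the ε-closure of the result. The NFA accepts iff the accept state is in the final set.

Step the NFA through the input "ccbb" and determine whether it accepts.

Answer: REJECT

Derivation:
S₀ = ε-closure({0}) = {0,2,6}
'c' @ 1: {1,3,4,7}  [accepting]
'c' @ 2: {}  — dead — no transitions
rest 'bb' ignored (set empty)
end set {} — state 1 not in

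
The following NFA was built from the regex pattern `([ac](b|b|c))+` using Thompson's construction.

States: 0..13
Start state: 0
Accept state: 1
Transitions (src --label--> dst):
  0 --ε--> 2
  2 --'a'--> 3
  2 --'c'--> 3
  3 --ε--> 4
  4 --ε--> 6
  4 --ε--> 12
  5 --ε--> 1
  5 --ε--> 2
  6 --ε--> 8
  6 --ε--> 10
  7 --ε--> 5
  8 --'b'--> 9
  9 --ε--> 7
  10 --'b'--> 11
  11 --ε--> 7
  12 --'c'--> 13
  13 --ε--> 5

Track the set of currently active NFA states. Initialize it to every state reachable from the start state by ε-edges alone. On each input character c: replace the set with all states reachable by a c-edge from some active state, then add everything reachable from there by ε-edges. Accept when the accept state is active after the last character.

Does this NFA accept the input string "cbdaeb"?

start: ε-closure({0}) = {0,2}
'c' @ 1: {3,4,6,8,10,12}
'b' @ 2: {1,2,5,7,9,11}  (accept∈set)
'd' @ 3: {}  — dead — no transitions
rest 'aeb' ignored (set empty)
final: {}; accept 1 not in set

Answer: REJECT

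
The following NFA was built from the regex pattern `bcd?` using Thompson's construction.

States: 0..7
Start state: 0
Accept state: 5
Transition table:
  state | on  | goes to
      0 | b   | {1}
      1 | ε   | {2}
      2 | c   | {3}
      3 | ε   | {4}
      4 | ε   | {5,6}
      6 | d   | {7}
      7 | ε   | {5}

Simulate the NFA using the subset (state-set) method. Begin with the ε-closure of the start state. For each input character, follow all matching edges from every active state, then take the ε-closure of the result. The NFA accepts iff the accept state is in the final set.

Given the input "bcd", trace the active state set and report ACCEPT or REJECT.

Answer: ACCEPT

Steps:
start: ε-closure({0}) = {0}
'b' @ 1: {1,2}
'c' @ 2: {3,4,5,6}  (accept∈set)
'd' @ 3: {5,7}  (accept∈set)
end set {5,7} — state 5 in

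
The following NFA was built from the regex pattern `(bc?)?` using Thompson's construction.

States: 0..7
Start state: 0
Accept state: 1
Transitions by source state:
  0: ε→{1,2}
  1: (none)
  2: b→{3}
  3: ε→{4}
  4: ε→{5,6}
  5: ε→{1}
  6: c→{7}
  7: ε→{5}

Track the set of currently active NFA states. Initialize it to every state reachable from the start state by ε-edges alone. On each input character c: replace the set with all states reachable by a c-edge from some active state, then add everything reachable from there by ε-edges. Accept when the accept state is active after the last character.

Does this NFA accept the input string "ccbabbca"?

start: ε-closure({0}) = {0,1,2}
'c' @ 1: {}  — no active states
rest 'cbabbca' ignored (set empty)
after full input: {}  (accept=1 not in)

Answer: REJECT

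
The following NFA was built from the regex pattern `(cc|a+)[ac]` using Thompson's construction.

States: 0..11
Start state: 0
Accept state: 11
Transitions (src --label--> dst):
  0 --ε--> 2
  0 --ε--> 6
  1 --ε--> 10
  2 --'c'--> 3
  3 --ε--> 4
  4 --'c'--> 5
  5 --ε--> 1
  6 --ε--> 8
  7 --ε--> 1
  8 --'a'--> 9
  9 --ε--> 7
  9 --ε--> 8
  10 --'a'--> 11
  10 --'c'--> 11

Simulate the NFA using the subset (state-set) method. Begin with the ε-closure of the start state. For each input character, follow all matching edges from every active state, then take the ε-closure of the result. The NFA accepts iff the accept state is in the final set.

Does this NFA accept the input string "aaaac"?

Answer: ACCEPT

Steps:
start: ε-closure({0}) = {0,2,6,8}
'a' @ 1: {1,7,8,9,10}
'a' @ 2: {1,7,8,9,10,11}  [accepting]
'a' @ 3: {1,7,8,9,10,11}  [accepting]
'a' @ 4: {1,7,8,9,10,11}  [accepting]
'c' @ 5: {11}  [accepting]
after full input: {11}  (accept=11 in)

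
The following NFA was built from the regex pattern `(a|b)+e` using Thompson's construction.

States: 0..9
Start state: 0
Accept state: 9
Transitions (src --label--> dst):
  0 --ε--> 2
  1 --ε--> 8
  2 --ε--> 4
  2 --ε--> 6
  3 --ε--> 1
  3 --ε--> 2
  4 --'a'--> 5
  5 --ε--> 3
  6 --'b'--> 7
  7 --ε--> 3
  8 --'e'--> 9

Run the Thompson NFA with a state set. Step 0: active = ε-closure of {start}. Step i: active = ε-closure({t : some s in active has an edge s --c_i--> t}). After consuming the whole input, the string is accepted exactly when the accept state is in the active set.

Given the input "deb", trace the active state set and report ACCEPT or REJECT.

initial (ε-close {0}): {0,2,4,6}
'd' @ 1: {}  — dead — no transitions
rest 'eb' ignored (set empty)
final: {}; accept 9 not in set

Answer: REJECT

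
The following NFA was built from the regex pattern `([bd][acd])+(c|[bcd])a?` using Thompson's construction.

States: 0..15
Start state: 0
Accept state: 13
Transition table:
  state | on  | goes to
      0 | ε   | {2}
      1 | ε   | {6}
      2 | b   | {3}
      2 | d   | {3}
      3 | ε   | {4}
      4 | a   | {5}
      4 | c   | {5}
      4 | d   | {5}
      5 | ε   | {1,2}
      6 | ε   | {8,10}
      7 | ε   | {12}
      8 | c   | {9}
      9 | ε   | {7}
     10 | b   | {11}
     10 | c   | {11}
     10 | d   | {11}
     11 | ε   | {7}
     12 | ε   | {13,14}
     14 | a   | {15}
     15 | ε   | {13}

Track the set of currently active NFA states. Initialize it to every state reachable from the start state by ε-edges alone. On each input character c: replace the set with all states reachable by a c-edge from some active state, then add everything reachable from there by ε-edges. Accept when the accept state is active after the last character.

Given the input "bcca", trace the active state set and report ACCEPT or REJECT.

initial (ε-close {0}): {0,2}
'b' @ 1: {3,4}
'c' @ 2: {1,2,5,6,8,10}
'c' @ 3: {7,9,11,12,13,14}  (accept∈set)
'a' @ 4: {13,15}  (accept∈set)
after full input: {13,15}  (accept=13 in)

Answer: ACCEPT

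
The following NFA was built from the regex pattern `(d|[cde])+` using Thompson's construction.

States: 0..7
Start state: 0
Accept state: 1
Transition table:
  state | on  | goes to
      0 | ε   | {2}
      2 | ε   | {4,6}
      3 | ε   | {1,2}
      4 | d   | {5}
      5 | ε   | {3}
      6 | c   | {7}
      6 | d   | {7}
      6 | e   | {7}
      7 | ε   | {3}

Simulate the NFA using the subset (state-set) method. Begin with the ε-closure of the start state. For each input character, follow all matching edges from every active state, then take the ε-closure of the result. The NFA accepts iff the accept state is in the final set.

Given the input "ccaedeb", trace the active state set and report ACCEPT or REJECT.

Answer: REJECT

Trace:
start: ε-closure({0}) = {0,2,4,6}
'c' @ 1: {1,2,3,4,6,7}  ✓accept
'c' @ 2: {1,2,3,4,6,7}  ✓accept
'a' @ 3: {}  — no active states
rest 'edeb' ignored (set empty)
final: {}; accept 1 not in set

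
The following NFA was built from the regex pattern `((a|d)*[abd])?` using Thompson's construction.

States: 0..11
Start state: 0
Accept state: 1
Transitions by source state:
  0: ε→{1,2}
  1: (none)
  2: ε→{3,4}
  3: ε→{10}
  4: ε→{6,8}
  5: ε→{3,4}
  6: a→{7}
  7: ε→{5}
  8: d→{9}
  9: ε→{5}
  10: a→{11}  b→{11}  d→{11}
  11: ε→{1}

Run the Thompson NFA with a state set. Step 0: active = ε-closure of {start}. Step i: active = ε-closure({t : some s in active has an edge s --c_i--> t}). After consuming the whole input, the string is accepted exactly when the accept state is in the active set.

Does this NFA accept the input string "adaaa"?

Answer: ACCEPT

Trace:
S₀ = ε-closure({0}) = {0,1,2,3,4,6,8,10}
'a' @ 1: {1,3,4,5,6,7,8,10,11}  ✓accept
'd' @ 2: {1,3,4,5,6,8,9,10,11}  ✓accept
'a' @ 3: {1,3,4,5,6,7,8,10,11}  ✓accept
'a' @ 4: {1,3,4,5,6,7,8,10,11}  ✓accept
'a' @ 5: {1,3,4,5,6,7,8,10,11}  ✓accept
final: {1,3,4,5,6,7,8,10,11}; accept 1 in set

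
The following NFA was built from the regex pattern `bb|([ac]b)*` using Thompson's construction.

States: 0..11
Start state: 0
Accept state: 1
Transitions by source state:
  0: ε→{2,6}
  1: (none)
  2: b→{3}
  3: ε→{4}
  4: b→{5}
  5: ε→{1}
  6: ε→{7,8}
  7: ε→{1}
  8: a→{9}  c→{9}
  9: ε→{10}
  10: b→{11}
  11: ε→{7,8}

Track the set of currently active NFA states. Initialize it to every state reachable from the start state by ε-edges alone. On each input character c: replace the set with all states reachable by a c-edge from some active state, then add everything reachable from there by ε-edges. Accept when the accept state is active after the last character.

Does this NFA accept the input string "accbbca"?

Answer: REJECT

Steps:
S₀ = ε-closure({0}) = {0,1,2,6,7,8}
'a' @ 1: {9,10}
'c' @ 2: {}  — dead — no transitions
rest 'cbbca' ignored (set empty)
after full input: {}  (accept=1 not in)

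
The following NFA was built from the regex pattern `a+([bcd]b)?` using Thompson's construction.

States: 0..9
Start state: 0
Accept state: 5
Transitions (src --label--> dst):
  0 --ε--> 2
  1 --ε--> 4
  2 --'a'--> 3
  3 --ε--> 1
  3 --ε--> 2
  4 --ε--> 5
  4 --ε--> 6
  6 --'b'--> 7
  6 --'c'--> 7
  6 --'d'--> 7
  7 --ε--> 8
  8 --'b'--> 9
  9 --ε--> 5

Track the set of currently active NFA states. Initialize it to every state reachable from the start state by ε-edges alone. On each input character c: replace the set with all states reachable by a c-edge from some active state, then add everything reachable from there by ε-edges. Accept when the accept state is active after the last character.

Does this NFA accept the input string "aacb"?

S₀ = ε-closure({0}) = {0,2}
'a' @ 1: {1,2,3,4,5,6}  ✓accept
'a' @ 2: {1,2,3,4,5,6}  ✓accept
'c' @ 3: {7,8}
'b' @ 4: {5,9}  ✓accept
after full input: {5,9}  (accept=5 in)

Answer: ACCEPT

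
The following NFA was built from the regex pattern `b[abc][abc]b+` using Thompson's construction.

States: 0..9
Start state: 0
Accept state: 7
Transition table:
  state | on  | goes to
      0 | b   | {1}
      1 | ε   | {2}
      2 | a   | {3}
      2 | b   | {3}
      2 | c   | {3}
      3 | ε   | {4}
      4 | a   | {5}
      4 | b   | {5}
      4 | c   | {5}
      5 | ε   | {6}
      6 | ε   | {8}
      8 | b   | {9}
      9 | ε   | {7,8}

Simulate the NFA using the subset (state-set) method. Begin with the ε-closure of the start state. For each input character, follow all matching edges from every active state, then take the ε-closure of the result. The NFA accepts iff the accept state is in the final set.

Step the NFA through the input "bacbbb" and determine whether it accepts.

Answer: ACCEPT

Steps:
initial (ε-close {0}): {0}
'b' @ 1: {1,2}
'a' @ 2: {3,4}
'c' @ 3: {5,6,8}
'b' @ 4: {7,8,9}  [accepting]
'b' @ 5: {7,8,9}  [accepting]
'b' @ 6: {7,8,9}  [accepting]
final: {7,8,9}; accept 7 in set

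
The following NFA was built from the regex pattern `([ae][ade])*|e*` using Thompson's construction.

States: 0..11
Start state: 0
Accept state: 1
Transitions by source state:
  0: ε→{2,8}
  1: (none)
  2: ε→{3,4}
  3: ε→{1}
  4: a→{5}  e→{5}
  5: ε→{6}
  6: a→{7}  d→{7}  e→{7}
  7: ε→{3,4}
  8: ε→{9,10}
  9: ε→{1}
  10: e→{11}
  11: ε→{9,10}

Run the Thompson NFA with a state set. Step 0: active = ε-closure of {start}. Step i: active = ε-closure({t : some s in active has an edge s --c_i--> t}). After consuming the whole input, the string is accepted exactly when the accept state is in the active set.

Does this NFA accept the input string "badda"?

start: ε-closure({0}) = {0,1,2,3,4,8,9,10}
'b' @ 1: {}  — dead — no transitions
rest 'adda' ignored (set empty)
after full input: {}  (accept=1 not in)

Answer: REJECT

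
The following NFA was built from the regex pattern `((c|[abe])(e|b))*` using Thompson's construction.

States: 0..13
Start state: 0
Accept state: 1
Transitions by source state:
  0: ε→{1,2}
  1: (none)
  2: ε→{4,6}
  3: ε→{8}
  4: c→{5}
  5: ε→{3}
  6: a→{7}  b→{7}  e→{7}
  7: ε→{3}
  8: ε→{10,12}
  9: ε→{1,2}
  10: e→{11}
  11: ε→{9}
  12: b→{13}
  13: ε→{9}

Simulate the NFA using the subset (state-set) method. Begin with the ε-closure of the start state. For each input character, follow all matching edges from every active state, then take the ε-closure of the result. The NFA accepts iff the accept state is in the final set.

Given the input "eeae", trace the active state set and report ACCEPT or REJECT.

S₀ = ε-closure({0}) = {0,1,2,4,6}
'e' @ 1: {3,7,8,10,12}
'e' @ 2: {1,2,4,6,9,11}  ✓accept
'a' @ 3: {3,7,8,10,12}
'e' @ 4: {1,2,4,6,9,11}  ✓accept
after full input: {1,2,4,6,9,11}  (accept=1 in)

Answer: ACCEPT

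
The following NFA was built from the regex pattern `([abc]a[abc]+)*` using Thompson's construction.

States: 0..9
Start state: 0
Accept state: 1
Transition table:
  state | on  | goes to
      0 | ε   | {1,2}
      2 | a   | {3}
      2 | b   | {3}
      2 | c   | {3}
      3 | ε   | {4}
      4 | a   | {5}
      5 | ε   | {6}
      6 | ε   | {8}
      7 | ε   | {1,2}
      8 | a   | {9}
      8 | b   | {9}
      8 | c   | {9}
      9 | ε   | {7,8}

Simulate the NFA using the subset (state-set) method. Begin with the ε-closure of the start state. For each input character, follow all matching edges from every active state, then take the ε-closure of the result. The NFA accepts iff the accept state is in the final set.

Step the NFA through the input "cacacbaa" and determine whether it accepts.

initial (ε-close {0}): {0,1,2}
'c' @ 1: {3,4}
'a' @ 2: {5,6,8}
'c' @ 3: {1,2,7,8,9}  [accepting]
'a' @ 4: {1,2,3,4,7,8,9}  [accepting]
'c' @ 5: {1,2,3,4,7,8,9}  [accepting]
'b' @ 6: {1,2,3,4,7,8,9}  [accepting]
'a' @ 7: {1,2,3,4,5,6,7,8,9}  [accepting]
'a' @ 8: {1,2,3,4,5,6,7,8,9}  [accepting]
end set {1,2,3,4,5,6,7,8,9} — state 1 in

Answer: ACCEPT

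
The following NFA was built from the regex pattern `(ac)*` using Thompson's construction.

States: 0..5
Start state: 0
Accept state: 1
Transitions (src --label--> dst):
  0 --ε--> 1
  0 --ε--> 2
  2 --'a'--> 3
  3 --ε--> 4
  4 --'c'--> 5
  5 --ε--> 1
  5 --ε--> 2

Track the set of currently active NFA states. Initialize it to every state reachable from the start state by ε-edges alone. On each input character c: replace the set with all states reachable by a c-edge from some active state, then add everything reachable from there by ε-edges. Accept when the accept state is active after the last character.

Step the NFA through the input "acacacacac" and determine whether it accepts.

Answer: ACCEPT

Trace:
start: ε-closure({0}) = {0,1,2}
'a' @ 1: {3,4}
'c' @ 2: {1,2,5}  ✓accept
'a' @ 3: {3,4}
'c' @ 4: {1,2,5}  ✓accept
'a' @ 5: {3,4}
'c' @ 6: {1,2,5}  ✓accept
'a' @ 7: {3,4}
'c' @ 8: {1,2,5}  ✓accept
'a' @ 9: {3,4}
'c' @ 10: {1,2,5}  ✓accept
after full input: {1,2,5}  (accept=1 in)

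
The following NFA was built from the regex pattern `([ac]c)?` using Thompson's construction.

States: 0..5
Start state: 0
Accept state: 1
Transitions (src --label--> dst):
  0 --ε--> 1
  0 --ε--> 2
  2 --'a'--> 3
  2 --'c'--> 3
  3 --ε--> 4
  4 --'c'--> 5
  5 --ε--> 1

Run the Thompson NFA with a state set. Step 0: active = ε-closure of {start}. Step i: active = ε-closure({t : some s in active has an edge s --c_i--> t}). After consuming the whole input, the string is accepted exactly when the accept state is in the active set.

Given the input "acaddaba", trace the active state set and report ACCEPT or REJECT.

start: ε-closure({0}) = {0,1,2}
'a' @ 1: {3,4}
'c' @ 2: {1,5}  ✓accept
'a' @ 3: {}  — state set empty
rest 'ddaba' ignored (set empty)
end set {} — state 1 not in

Answer: REJECT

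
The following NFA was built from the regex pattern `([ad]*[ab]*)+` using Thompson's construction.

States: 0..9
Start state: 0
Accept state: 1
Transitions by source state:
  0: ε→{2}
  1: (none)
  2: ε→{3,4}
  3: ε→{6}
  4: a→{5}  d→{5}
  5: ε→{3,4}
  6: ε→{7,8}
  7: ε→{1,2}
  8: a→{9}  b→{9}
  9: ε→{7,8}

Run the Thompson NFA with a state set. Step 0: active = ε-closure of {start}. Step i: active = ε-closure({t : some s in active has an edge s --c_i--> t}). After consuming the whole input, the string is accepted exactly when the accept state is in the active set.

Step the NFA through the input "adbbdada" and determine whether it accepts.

Answer: ACCEPT

Trace:
initial (ε-close {0}): {0,1,2,3,4,6,7,8}
'a' @ 1: {1,2,3,4,5,6,7,8,9}  [accepting]
'd' @ 2: {1,2,3,4,5,6,7,8}  [accepting]
'b' @ 3: {1,2,3,4,6,7,8,9}  [accepting]
'b' @ 4: {1,2,3,4,6,7,8,9}  [accepting]
'd' @ 5: {1,2,3,4,5,6,7,8}  [accepting]
'a' @ 6: {1,2,3,4,5,6,7,8,9}  [accepting]
'd' @ 7: {1,2,3,4,5,6,7,8}  [accepting]
'a' @ 8: {1,2,3,4,5,6,7,8,9}  [accepting]
final: {1,2,3,4,5,6,7,8,9}; accept 1 in set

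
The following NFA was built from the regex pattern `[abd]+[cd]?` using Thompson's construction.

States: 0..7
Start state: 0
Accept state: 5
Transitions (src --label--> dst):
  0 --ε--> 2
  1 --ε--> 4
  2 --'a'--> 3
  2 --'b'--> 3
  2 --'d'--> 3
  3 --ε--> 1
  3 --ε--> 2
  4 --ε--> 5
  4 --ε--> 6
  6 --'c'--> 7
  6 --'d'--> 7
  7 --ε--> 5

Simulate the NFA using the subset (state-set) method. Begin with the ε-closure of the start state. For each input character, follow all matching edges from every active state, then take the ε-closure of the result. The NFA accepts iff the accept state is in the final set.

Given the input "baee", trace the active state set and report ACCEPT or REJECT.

start: ε-closure({0}) = {0,2}
'b' @ 1: {1,2,3,4,5,6}  (accept∈set)
'a' @ 2: {1,2,3,4,5,6}  (accept∈set)
'e' @ 3: {}  — state set empty
rest 'e' ignored (set empty)
final: {}; accept 5 not in set

Answer: REJECT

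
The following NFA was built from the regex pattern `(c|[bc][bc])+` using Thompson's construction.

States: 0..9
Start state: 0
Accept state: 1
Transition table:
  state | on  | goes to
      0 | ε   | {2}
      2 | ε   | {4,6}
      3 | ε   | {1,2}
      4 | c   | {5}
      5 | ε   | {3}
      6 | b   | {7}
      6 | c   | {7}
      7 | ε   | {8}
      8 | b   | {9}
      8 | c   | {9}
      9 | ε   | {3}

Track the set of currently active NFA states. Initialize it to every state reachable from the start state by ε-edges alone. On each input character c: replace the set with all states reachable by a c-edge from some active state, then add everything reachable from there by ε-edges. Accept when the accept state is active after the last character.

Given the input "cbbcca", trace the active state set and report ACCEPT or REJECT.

initial (ε-close {0}): {0,2,4,6}
'c' @ 1: {1,2,3,4,5,6,7,8}  [accepting]
'b' @ 2: {1,2,3,4,6,7,8,9}  [accepting]
'b' @ 3: {1,2,3,4,6,7,8,9}  [accepting]
'c' @ 4: {1,2,3,4,5,6,7,8,9}  [accepting]
'c' @ 5: {1,2,3,4,5,6,7,8,9}  [accepting]
'a' @ 6: {}  — dead — no transitions
final: {}; accept 1 not in set

Answer: REJECT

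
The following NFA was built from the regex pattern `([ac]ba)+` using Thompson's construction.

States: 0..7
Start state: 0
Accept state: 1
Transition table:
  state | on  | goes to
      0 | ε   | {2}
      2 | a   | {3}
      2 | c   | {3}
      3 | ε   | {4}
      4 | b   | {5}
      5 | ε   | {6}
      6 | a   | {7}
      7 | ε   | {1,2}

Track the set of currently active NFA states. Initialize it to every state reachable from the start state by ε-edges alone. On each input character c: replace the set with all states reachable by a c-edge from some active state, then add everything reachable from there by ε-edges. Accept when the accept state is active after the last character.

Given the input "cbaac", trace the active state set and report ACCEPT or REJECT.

S₀ = ε-closure({0}) = {0,2}
'c' @ 1: {3,4}
'b' @ 2: {5,6}
'a' @ 3: {1,2,7}  ✓accept
'a' @ 4: {3,4}
'c' @ 5: {}  — state set empty
after full input: {}  (accept=1 not in)

Answer: REJECT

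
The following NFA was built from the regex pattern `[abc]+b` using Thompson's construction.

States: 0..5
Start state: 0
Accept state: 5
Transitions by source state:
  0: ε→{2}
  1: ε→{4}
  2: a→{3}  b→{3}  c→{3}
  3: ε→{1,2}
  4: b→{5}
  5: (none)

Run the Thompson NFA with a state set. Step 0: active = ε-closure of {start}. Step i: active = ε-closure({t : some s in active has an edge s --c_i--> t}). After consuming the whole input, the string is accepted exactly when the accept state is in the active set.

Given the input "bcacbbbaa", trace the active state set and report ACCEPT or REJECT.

start: ε-closure({0}) = {0,2}
'b' @ 1: {1,2,3,4}
'c' @ 2: {1,2,3,4}
'a' @ 3: {1,2,3,4}
'c' @ 4: {1,2,3,4}
'b' @ 5: {1,2,3,4,5}  (accept∈set)
'b' @ 6: {1,2,3,4,5}  (accept∈set)
'b' @ 7: {1,2,3,4,5}  (accept∈set)
'a' @ 8: {1,2,3,4}
'a' @ 9: {1,2,3,4}
after full input: {1,2,3,4}  (accept=5 not in)

Answer: REJECT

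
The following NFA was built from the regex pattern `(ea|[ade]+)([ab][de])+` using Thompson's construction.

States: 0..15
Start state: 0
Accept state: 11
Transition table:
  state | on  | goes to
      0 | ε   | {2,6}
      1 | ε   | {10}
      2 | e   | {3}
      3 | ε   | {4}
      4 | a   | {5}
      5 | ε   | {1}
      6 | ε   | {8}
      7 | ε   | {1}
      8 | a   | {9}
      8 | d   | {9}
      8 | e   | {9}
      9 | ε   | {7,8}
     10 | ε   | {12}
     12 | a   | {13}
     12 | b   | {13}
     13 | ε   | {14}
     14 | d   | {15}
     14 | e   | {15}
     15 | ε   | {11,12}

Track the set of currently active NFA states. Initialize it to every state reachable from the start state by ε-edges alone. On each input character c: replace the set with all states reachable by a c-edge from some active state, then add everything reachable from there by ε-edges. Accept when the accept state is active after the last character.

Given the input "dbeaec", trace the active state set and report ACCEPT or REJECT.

initial (ε-close {0}): {0,2,6,8}
'd' @ 1: {1,7,8,9,10,12}
'b' @ 2: {13,14}
'e' @ 3: {11,12,15}  (accept∈set)
'a' @ 4: {13,14}
'e' @ 5: {11,12,15}  (accept∈set)
'c' @ 6: {}  — no active states
end set {} — state 11 not in

Answer: REJECT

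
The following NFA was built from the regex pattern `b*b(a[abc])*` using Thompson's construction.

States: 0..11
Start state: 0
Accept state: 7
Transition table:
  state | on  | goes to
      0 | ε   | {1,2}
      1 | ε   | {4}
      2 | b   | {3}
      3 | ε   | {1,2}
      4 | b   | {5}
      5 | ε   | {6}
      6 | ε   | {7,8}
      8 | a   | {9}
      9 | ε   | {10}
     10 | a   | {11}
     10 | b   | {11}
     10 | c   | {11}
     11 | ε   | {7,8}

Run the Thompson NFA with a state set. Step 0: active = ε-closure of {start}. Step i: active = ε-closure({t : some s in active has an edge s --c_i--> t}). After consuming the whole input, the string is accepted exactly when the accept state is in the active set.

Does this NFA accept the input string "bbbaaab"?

Answer: ACCEPT

Steps:
initial (ε-close {0}): {0,1,2,4}
'b' @ 1: {1,2,3,4,5,6,7,8}  ✓accept
'b' @ 2: {1,2,3,4,5,6,7,8}  ✓accept
'b' @ 3: {1,2,3,4,5,6,7,8}  ✓accept
'a' @ 4: {9,10}
'a' @ 5: {7,8,11}  ✓accept
'a' @ 6: {9,10}
'b' @ 7: {7,8,11}  ✓accept
after full input: {7,8,11}  (accept=7 in)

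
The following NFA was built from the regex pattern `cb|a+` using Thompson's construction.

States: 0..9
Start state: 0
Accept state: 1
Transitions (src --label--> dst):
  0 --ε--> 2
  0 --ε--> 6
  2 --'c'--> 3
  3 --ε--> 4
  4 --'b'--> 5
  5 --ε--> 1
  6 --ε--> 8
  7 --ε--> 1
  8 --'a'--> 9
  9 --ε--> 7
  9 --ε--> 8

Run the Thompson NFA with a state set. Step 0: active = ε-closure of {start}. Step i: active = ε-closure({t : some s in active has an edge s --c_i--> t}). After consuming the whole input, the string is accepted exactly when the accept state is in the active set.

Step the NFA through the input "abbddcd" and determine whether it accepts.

Answer: REJECT

Steps:
start: ε-closure({0}) = {0,2,6,8}
'a' @ 1: {1,7,8,9}  [accepting]
'b' @ 2: {}  — dead — no transitions
rest 'bddcd' ignored (set empty)
final: {}; accept 1 not in set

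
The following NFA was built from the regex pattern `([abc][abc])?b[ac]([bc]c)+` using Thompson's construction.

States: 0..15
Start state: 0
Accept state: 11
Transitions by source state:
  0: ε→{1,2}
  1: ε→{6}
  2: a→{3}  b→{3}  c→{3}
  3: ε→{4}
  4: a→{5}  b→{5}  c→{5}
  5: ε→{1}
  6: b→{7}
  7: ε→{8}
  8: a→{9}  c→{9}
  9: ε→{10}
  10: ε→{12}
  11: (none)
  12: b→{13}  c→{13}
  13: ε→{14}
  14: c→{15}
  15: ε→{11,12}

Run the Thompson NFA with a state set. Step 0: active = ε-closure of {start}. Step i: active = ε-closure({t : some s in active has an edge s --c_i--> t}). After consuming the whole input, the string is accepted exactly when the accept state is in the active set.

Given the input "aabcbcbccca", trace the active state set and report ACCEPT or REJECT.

start: ε-closure({0}) = {0,1,2,6}
'a' @ 1: {3,4}
'a' @ 2: {1,5,6}
'b' @ 3: {7,8}
'c' @ 4: {9,10,12}
'b' @ 5: {13,14}
'c' @ 6: {11,12,15}  ✓accept
'b' @ 7: {13,14}
'c' @ 8: {11,12,15}  ✓accept
'c' @ 9: {13,14}
'c' @ 10: {11,12,15}  ✓accept
'a' @ 11: {}  — dead — no transitions
end set {} — state 11 not in

Answer: REJECT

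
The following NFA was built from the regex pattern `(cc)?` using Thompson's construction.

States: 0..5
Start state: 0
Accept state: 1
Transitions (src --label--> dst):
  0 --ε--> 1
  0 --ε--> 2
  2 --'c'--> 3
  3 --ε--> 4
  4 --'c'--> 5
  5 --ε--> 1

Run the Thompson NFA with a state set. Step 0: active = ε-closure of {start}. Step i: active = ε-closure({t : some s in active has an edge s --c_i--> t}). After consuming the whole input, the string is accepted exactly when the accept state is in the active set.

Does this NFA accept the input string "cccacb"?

Answer: REJECT

Trace:
S₀ = ε-closure({0}) = {0,1,2}
'c' @ 1: {3,4}
'c' @ 2: {1,5}  (accept∈set)
'c' @ 3: {}  — no active states
rest 'acb' ignored (set empty)
after full input: {}  (accept=1 not in)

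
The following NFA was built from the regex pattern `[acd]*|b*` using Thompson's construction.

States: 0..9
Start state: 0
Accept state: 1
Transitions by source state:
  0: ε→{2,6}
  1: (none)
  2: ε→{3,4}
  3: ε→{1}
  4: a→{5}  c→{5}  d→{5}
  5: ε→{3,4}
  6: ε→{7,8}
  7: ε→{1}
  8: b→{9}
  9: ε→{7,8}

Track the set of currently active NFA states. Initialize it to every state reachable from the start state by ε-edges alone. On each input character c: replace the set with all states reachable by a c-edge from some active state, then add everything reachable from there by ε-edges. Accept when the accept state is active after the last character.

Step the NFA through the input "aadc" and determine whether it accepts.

S₀ = ε-closure({0}) = {0,1,2,3,4,6,7,8}
'a' @ 1: {1,3,4,5}  (accept∈set)
'a' @ 2: {1,3,4,5}  (accept∈set)
'd' @ 3: {1,3,4,5}  (accept∈set)
'c' @ 4: {1,3,4,5}  (accept∈set)
final: {1,3,4,5}; accept 1 in set

Answer: ACCEPT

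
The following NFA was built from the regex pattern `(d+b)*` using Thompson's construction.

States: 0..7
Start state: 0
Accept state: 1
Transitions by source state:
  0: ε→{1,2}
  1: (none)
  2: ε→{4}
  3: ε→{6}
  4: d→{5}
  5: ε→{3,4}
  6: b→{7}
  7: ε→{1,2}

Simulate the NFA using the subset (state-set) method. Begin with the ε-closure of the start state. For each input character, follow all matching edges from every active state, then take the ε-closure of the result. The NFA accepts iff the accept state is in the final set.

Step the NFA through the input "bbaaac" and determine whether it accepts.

Answer: REJECT

Trace:
initial (ε-close {0}): {0,1,2,4}
'b' @ 1: {}  — dead — no transitions
rest 'baaac' ignored (set empty)
after full input: {}  (accept=1 not in)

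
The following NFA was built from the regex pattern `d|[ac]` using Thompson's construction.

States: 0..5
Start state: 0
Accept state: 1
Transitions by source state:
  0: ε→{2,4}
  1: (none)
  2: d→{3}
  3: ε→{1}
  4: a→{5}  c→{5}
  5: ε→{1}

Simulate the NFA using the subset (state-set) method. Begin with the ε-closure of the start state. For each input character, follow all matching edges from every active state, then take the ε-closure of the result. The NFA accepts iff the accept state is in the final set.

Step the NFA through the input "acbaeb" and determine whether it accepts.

Answer: REJECT

Derivation:
start: ε-closure({0}) = {0,2,4}
'a' @ 1: {1,5}  ✓accept
'c' @ 2: {}  — no active states
rest 'baeb' ignored (set empty)
after full input: {}  (accept=1 not in)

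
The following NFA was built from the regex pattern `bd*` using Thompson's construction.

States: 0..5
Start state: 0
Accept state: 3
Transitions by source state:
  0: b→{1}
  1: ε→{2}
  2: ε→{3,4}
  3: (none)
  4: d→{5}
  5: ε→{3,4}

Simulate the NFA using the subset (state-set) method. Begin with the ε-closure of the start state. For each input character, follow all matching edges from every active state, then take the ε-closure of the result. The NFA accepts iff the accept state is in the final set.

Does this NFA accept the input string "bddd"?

Answer: ACCEPT

Trace:
initial (ε-close {0}): {0}
'b' @ 1: {1,2,3,4}  [accepting]
'd' @ 2: {3,4,5}  [accepting]
'd' @ 3: {3,4,5}  [accepting]
'd' @ 4: {3,4,5}  [accepting]
end set {3,4,5} — state 3 in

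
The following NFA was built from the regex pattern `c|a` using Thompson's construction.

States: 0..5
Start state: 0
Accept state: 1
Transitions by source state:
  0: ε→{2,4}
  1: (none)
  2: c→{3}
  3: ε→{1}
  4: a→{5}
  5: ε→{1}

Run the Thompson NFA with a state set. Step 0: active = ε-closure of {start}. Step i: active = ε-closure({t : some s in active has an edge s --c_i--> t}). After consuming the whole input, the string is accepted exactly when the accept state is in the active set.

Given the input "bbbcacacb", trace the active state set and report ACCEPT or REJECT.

Answer: REJECT

Derivation:
start: ε-closure({0}) = {0,2,4}
'b' @ 1: {}  — state set empty
rest 'bbcacacb' ignored (set empty)
final: {}; accept 1 not in set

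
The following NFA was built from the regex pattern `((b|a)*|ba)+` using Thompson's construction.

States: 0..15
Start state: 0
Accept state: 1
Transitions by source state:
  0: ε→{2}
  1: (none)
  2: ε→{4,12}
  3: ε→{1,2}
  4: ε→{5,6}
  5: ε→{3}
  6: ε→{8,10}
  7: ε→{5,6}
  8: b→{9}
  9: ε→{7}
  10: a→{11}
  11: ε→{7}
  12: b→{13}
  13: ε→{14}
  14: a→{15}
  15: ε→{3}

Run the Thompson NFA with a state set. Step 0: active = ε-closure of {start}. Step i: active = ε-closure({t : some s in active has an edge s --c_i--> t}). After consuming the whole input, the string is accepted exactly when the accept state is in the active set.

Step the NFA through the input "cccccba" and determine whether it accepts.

S₀ = ε-closure({0}) = {0,1,2,3,4,5,6,8,10,12}
'c' @ 1: {}  — no active states
rest 'ccccba' ignored (set empty)
final: {}; accept 1 not in set

Answer: REJECT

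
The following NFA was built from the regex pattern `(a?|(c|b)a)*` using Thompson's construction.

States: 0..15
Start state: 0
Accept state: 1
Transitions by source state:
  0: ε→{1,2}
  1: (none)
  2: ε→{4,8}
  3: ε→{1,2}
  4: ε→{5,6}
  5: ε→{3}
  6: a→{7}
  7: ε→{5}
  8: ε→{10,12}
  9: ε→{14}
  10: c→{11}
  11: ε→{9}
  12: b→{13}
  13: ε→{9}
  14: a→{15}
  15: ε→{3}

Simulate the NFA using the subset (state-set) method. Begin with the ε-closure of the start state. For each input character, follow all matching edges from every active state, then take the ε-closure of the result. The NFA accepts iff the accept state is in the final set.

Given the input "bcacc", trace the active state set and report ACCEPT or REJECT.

Answer: REJECT

Steps:
start: ε-closure({0}) = {0,1,2,3,4,5,6,8,10,12}
'b' @ 1: {9,13,14}
'c' @ 2: {}  — state set empty
rest 'acc' ignored (set empty)
end set {} — state 1 not in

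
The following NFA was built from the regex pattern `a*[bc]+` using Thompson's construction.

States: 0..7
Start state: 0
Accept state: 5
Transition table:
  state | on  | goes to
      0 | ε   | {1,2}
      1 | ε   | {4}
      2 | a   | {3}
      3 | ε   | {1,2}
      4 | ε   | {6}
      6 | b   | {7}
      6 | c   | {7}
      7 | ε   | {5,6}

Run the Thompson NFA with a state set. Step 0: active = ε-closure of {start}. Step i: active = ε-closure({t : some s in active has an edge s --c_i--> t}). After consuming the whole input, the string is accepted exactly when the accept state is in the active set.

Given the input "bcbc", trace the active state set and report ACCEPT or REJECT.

Answer: ACCEPT

Derivation:
S₀ = ε-closure({0}) = {0,1,2,4,6}
'b' @ 1: {5,6,7}  ✓accept
'c' @ 2: {5,6,7}  ✓accept
'b' @ 3: {5,6,7}  ✓accept
'c' @ 4: {5,6,7}  ✓accept
final: {5,6,7}; accept 5 in set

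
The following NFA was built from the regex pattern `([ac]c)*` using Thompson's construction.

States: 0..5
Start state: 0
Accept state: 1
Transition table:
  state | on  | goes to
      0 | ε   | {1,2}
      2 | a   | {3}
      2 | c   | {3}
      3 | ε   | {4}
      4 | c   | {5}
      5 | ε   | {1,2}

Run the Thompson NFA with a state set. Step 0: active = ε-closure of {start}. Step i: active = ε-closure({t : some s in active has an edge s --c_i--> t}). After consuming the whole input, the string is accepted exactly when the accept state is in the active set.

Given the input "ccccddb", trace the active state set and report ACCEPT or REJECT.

S₀ = ε-closure({0}) = {0,1,2}
'c' @ 1: {3,4}
'c' @ 2: {1,2,5}  (accept∈set)
'c' @ 3: {3,4}
'c' @ 4: {1,2,5}  (accept∈set)
'd' @ 5: {}  — no active states
rest 'db' ignored (set empty)
after full input: {}  (accept=1 not in)

Answer: REJECT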